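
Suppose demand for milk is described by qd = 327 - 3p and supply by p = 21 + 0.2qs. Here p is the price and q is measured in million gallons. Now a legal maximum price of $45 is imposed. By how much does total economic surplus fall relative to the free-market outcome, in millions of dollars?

540

Rearranging supply gives qs = 5p - 105. Setting quantity demanded equal to quantity supplied, 327 - 3p = 5p - 105, gives p* = 54 and q* = 165.
Since 45 < 54, the ceiling is binding.
At p = 45: qd = 327 - 3·45 = 192 and qs = 5·45 - 105 = 120.
Quantity traded falls to 120. At q = 120 the demand price is (327 - 120)/3 = 69 and the supply price is (105 + 120)/5 = 45.
Deadweight loss = ½ · (69 - 45) · (165 - 120) = ½ · 24 · 45 = 540.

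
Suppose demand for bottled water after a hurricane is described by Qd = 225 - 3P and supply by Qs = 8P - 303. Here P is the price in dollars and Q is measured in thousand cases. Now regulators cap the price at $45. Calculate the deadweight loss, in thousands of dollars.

132

In a free market, 225 - 3P = 8P - 303 gives the equilibrium P* = 48, Q* = 81.
The ceiling of 45 is below the equilibrium price 48, so it binds.
At P = 45: Qd = 225 - 3·45 = 90 and Qs = 8·45 - 303 = 57.
Quantity traded falls to 57. At Q = 57 the demand price is (225 - 57)/3 = 56 and the supply price is (303 + 57)/8 = 45.
Deadweight loss = ½ · (56 - 45) · (81 - 57) = ½ · 11 · 24 = 132.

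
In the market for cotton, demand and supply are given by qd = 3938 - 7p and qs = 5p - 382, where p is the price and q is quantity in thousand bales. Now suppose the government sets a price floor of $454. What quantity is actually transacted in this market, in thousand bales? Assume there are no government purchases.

In a free market, 3938 - 7p = 5p - 382 gives the equilibrium p* = 360, q* = 1418.
The floor of 454 is above the equilibrium price 360, so it binds.
At p = 454: qd = 3938 - 7·454 = 760 and qs = 5·454 - 382 = 1888.
The quantity actually transacted is the short side, demand: 760.

760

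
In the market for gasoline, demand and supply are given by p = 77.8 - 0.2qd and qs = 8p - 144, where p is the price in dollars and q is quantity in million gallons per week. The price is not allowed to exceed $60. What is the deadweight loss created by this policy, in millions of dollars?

Rearranging demand gives qd = 389 - 5p. Equilibrium: 389 - 5p = 8p - 144, so 533 = 13p and p* = 41, q* = 184.
The ceiling of 60 is above the equilibrium price 41, so it is not binding; the market clears at p* = 41, q* = 184.
Since the control does not bind, no trades are prevented and deadweight loss is zero.

0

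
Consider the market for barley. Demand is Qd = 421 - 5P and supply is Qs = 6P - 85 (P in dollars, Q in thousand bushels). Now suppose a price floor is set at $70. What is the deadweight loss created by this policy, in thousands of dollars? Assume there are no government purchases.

Without the control the market clears where 421 - 5P = 6P - 85, i.e. P* = 46 and Q* = 191.
Since 70 > 46, the floor is binding.
At P = 70: Qd = 421 - 5·70 = 71 and Qs = 6·70 - 85 = 335.
Quantity traded falls to 71. At Q = 71 the demand price is (421 - 71)/5 = 70 and the supply price is (85 + 71)/6 = 26.
Deadweight loss = ½ · (70 - 26) · (191 - 71) = ½ · 44 · 120 = 2640.

2640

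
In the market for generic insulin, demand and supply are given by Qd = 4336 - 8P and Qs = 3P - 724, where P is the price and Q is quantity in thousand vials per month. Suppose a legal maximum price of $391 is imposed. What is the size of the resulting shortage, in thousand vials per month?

759

Setting quantity demanded equal to quantity supplied, 4336 - 8P = 3P - 724, gives P* = 460 and Q* = 656.
The ceiling of 391 is below the equilibrium price 460, so it binds.
At P = 391: Qd = 4336 - 8·391 = 1208 and Qs = 3·391 - 724 = 449.
Shortage = Qd - Qs = 1208 - 449 = 759.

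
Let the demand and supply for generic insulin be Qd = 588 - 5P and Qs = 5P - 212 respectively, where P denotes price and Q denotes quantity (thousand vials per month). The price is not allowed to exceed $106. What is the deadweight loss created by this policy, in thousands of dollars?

In a free market, 588 - 5P = 5P - 212 gives the equilibrium P* = 80, Q* = 188.
Since 106 is above P* = 80, the ceiling does not bind and the free-market outcome prevails.
Since the control does not bind, no trades are prevented and deadweight loss is zero.

0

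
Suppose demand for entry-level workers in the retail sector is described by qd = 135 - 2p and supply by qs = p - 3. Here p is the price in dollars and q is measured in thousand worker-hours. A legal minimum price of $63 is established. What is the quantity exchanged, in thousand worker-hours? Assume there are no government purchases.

9

Equilibrium: 135 - 2p = p - 3, so 138 = 3p and p* = 46, q* = 43.
Since 63 > 46, the floor is binding.
At p = 63: qd = 135 - 2·63 = 9 and qs = 63 - 3 = 60.
The quantity actually transacted is the short side, demand: 9.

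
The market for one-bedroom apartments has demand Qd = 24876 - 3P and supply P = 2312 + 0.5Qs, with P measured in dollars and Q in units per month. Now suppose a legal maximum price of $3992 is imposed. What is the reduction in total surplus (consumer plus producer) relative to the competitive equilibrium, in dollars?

Rearranging supply gives Qs = 2P - 4624. Equilibrium: 24876 - 3P = 2P - 4624, so 29500 = 5P and P* = 5900, Q* = 7176.
Because the ceiling (3992) lies below the market-clearing price, it is binding.
At P = 3992: Qd = 24876 - 3·3992 = 12900 and Qs = 2·3992 - 4624 = 3360.
Quantity traded falls to 3360. At Q = 3360 the demand price is (24876 - 3360)/3 = 7172 and the supply price is (4624 + 3360)/2 = 3992.
Deadweight loss = ½ · (7172 - 3992) · (7176 - 3360) = ½ · 3180 · 3816 = 6067440.

6067440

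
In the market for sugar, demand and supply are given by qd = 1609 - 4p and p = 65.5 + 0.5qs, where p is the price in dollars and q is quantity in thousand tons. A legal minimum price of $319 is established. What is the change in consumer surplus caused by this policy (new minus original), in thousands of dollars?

Rearranging supply gives qs = 2p - 131. In a free market, 1609 - 4p = 2p - 131 gives the equilibrium p* = 290, q* = 449.
The floor of 319 is above the equilibrium price 290, so it binds.
At p = 319: qd = 1609 - 4·319 = 333 and qs = 2·319 - 131 = 507.
Consumer surplus without the control is ½ · (402.25 - 290) · 449 = 25200.125.
With the floor, consumers buy 333 units at 319, so CS = ½ · (402.25 - 319) · 333 = 13861.125.
Change in consumer surplus = 13861.125 - 25200.125 = -11339.

-11339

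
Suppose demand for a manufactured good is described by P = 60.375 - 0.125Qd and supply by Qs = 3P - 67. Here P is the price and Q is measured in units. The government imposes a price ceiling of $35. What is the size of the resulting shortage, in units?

Rearranging demand gives Qd = 483 - 8P. Setting quantity demanded equal to quantity supplied, 483 - 8P = 3P - 67, gives P* = 50 and Q* = 83.
Because the ceiling (35) lies below the market-clearing price, it is binding.
At P = 35: Qd = 483 - 8·35 = 203 and Qs = 3·35 - 67 = 38.
Shortage = Qd - Qs = 203 - 38 = 165.

165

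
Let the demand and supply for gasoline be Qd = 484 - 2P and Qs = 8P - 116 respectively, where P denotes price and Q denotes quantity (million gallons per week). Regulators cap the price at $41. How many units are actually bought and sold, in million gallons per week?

212

Setting quantity demanded equal to quantity supplied, 484 - 2P = 8P - 116, gives P* = 60 and Q* = 364.
Since 41 < 60, the ceiling is binding.
At P = 41: Qd = 484 - 2·41 = 402 and Qs = 8·41 - 116 = 212.
The quantity actually transacted is the short side, supply: 212.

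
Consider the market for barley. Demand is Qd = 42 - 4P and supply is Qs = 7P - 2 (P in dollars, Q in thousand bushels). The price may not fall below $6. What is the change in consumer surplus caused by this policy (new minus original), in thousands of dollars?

-44

Setting quantity demanded equal to quantity supplied, 42 - 4P = 7P - 2, gives P* = 4 and Q* = 26.
The floor of 6 is above the equilibrium price 4, so it binds.
At P = 6: Qd = 42 - 4·6 = 18 and Qs = 7·6 - 2 = 40.
Consumer surplus without the control is ½ · (10.5 - 4) · 26 = 84.5.
With the floor, consumers buy 18 units at 6, so CS = ½ · (10.5 - 6) · 18 = 40.5.
Change in consumer surplus = 40.5 - 84.5 = -44.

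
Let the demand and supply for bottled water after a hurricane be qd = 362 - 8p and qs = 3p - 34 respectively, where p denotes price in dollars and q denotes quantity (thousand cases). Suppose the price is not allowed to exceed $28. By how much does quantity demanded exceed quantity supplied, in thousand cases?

In a free market, 362 - 8p = 3p - 34 gives the equilibrium p* = 36, q* = 74.
Since 28 < 36, the ceiling is binding.
At p = 28: qd = 362 - 8·28 = 138 and qs = 3·28 - 34 = 50.
Shortage = qd - qs = 138 - 50 = 88.

88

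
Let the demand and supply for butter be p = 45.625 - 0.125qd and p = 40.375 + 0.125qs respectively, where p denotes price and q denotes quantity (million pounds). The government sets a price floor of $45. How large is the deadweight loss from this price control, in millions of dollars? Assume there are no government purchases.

Rearranging demand gives qd = 365 - 8p; rearranging supply gives qs = 8p - 323. Without the control the market clears where 365 - 8p = 8p - 323, i.e. p* = 43 and q* = 21.
The floor of 45 is above the equilibrium price 43, so it binds.
At p = 45: qd = 365 - 8·45 = 5 and qs = 8·45 - 323 = 37.
Quantity traded falls to 5. At q = 5 the demand price is (365 - 5)/8 = 45 and the supply price is (323 + 5)/8 = 41.
Deadweight loss = ½ · (45 - 41) · (21 - 5) = ½ · 4 · 16 = 32.

32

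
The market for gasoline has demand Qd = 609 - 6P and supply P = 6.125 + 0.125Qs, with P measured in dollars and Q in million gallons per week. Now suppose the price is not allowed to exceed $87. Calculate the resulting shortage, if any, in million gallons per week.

0

Rearranging supply gives Qs = 8P - 49. Without the control the market clears where 609 - 6P = 8P - 49, i.e. P* = 47 and Q* = 327.
The ceiling of 87 is above the equilibrium price 47, so it is not binding; the market clears at P* = 47, Q* = 327.
Since the control does not bind, there is no shortage.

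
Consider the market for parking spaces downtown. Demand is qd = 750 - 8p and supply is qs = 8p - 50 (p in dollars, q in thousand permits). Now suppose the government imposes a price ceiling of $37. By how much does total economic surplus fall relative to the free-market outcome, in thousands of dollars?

Equilibrium: 750 - 8p = 8p - 50, so 800 = 16p and p* = 50, q* = 350.
Since 37 < 50, the ceiling is binding.
At p = 37: qd = 750 - 8·37 = 454 and qs = 8·37 - 50 = 246.
Quantity traded falls to 246. At q = 246 the demand price is (750 - 246)/8 = 63 and the supply price is (50 + 246)/8 = 37.
Deadweight loss = ½ · (63 - 37) · (350 - 246) = ½ · 26 · 104 = 1352.

1352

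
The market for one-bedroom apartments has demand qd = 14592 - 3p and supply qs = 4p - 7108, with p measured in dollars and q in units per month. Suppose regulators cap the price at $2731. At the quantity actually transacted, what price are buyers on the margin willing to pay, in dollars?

3592

In a free market, 14592 - 3p = 4p - 7108 gives the equilibrium p* = 3100, q* = 5292.
The ceiling of 2731 is below the equilibrium price 3100, so it binds.
At p = 2731: qd = 14592 - 3·2731 = 6399 and qs = 4·2731 - 7108 = 3816.
Only 3816 units reach the market. On the demand curve, the marginal buyer's willingness to pay at q = 3816 is (14592 - 3816)/3 = 3592.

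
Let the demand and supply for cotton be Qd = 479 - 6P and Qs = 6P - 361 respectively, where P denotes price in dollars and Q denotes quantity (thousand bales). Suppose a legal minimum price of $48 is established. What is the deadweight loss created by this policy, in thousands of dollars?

Without the control the market clears where 479 - 6P = 6P - 361, i.e. P* = 70 and Q* = 59.
Since 48 is below P* = 70, the floor does not bind and the free-market outcome prevails.
Since the control does not bind, no trades are prevented and deadweight loss is zero.

0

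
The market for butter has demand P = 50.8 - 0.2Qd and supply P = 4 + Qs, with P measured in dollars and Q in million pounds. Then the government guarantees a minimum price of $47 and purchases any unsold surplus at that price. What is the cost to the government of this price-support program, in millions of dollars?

Rearranging demand gives Qd = 254 - 5P; rearranging supply gives Qs = P - 4. In a free market, 254 - 5P = P - 4 gives the equilibrium P* = 43, Q* = 39.
Because the floor (47) lies above the market-clearing price, it is binding.
At P = 47: Qd = 254 - 5·47 = 19 and Qs = 47 - 4 = 43.
Surplus = Qs - Qd = 24.
Government expenditure = surplus × support price = 24 × 47 = 1128.

1128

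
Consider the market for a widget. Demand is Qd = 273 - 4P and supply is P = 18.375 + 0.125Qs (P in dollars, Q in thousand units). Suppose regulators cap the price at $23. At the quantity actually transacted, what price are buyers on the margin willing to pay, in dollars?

59

Rearranging supply gives Qs = 8P - 147. In a free market, 273 - 4P = 8P - 147 gives the equilibrium P* = 35, Q* = 133.
The ceiling of 23 is below the equilibrium price 35, so it binds.
At P = 23: Qd = 273 - 4·23 = 181 and Qs = 8·23 - 147 = 37.
Only 37 units reach the market. On the demand curve, the marginal buyer's willingness to pay at Q = 37 is (273 - 37)/4 = 59.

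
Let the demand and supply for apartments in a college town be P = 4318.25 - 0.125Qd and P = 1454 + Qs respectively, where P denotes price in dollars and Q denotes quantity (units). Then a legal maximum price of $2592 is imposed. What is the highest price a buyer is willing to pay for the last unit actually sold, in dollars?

4176

Rearranging demand gives Qd = 34546 - 8P; rearranging supply gives Qs = P - 1454. Setting quantity demanded equal to quantity supplied, 34546 - 8P = P - 1454, gives P* = 4000 and Q* = 2546.
Since 2592 < 4000, the ceiling is binding.
At P = 2592: Qd = 34546 - 8·2592 = 13810 and Qs = 2592 - 1454 = 1138.
Only 1138 units reach the market. On the demand curve, the marginal buyer's willingness to pay at Q = 1138 is (34546 - 1138)/8 = 4176.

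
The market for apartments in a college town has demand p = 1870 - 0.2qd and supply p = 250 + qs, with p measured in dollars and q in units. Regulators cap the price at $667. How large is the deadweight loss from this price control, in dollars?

Rearranging demand gives qd = 9350 - 5p; rearranging supply gives qs = p - 250. Without the control the market clears where 9350 - 5p = p - 250, i.e. p* = 1600 and q* = 1350.
The ceiling of 667 is below the equilibrium price 1600, so it binds.
At p = 667: qd = 9350 - 5·667 = 6015 and qs = 667 - 250 = 417.
Quantity traded falls to 417. At q = 417 the demand price is (9350 - 417)/5 = 1786.6 and the supply price is 250 + 417 = 667.
Deadweight loss = ½ · (1786.6 - 667) · (1350 - 417) = ½ · 1119.6 · 933 = 522293.4.

522293.4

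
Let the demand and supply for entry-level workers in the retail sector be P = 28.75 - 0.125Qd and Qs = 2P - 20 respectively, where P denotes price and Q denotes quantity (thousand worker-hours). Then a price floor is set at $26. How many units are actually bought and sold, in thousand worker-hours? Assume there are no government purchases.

22

Rearranging demand gives Qd = 230 - 8P. In a free market, 230 - 8P = 2P - 20 gives the equilibrium P* = 25, Q* = 30.
Since 26 > 25, the floor is binding.
At P = 26: Qd = 230 - 8·26 = 22 and Qs = 2·26 - 20 = 32.
The quantity actually transacted is the short side, demand: 22.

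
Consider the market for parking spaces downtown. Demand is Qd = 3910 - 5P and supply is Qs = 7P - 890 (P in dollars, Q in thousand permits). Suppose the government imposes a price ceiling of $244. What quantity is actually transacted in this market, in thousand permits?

818

Setting quantity demanded equal to quantity supplied, 3910 - 5P = 7P - 890, gives P* = 400 and Q* = 1910.
Since 244 < 400, the ceiling is binding.
At P = 244: Qd = 3910 - 5·244 = 2690 and Qs = 7·244 - 890 = 818.
The quantity actually transacted is the short side, supply: 818.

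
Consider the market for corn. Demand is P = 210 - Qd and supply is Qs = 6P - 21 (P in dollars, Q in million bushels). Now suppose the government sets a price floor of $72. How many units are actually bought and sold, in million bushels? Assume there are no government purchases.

138

Rearranging demand gives Qd = 210 - P. Equilibrium: 210 - P = 6P - 21, so 231 = 7P and P* = 33, Q* = 177.
Since 72 > 33, the floor is binding.
At P = 72: Qd = 210 - 72 = 138 and Qs = 6·72 - 21 = 411.
The quantity actually transacted is the short side, demand: 138.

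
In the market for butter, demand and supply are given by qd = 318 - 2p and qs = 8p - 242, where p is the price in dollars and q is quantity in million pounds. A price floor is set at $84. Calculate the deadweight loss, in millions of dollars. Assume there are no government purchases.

980

Setting quantity demanded equal to quantity supplied, 318 - 2p = 8p - 242, gives p* = 56 and q* = 206.
Since 84 > 56, the floor is binding.
At p = 84: qd = 318 - 2·84 = 150 and qs = 8·84 - 242 = 430.
Quantity traded falls to 150. At q = 150 the demand price is (318 - 150)/2 = 84 and the supply price is (242 + 150)/8 = 49.
Deadweight loss = ½ · (84 - 49) · (206 - 150) = ½ · 35 · 56 = 980.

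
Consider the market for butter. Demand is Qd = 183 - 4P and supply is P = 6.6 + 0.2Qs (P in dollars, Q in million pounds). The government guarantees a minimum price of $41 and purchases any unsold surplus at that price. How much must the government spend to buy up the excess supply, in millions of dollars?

6273

Rearranging supply gives Qs = 5P - 33. In a free market, 183 - 4P = 5P - 33 gives the equilibrium P* = 24, Q* = 87.
Since 41 > 24, the floor is binding.
At P = 41: Qd = 183 - 4·41 = 19 and Qs = 5·41 - 33 = 172.
Surplus = Qs - Qd = 153.
Government expenditure = surplus × support price = 153 × 41 = 6273.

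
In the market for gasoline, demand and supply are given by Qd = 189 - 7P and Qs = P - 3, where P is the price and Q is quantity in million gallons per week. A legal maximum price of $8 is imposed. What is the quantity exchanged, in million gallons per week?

5

In a free market, 189 - 7P = P - 3 gives the equilibrium P* = 24, Q* = 21.
The ceiling of 8 is below the equilibrium price 24, so it binds.
At P = 8: Qd = 189 - 7·8 = 133 and Qs = 8 - 3 = 5.
The quantity actually transacted is the short side, supply: 5.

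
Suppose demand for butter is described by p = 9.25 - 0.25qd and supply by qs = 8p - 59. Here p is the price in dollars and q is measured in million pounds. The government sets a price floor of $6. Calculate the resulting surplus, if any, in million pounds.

Rearranging demand gives qd = 37 - 4p. In a free market, 37 - 4p = 8p - 59 gives the equilibrium p* = 8, q* = 5.
The floor of 6 is below the equilibrium price 8, so it is not binding; the market clears at p* = 8, q* = 5.
Since the control does not bind, there is no surplus.

0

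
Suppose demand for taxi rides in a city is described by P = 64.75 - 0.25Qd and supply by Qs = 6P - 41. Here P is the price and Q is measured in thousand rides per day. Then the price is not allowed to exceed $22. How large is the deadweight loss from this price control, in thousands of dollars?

480

Rearranging demand gives Qd = 259 - 4P. Without the control the market clears where 259 - 4P = 6P - 41, i.e. P* = 30 and Q* = 139.
Since 22 < 30, the ceiling is binding.
At P = 22: Qd = 259 - 4·22 = 171 and Qs = 6·22 - 41 = 91.
Quantity traded falls to 91. At Q = 91 the demand price is (259 - 91)/4 = 42 and the supply price is (41 + 91)/6 = 22.
Deadweight loss = ½ · (42 - 22) · (139 - 91) = ½ · 20 · 48 = 480.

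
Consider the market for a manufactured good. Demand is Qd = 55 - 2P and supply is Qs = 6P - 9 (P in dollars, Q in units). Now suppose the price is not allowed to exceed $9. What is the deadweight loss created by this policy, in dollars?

0

Equilibrium: 55 - 2P = 6P - 9, so 64 = 8P and P* = 8, Q* = 39.
Since 9 is above P* = 8, the ceiling does not bind and the free-market outcome prevails.
Since the control does not bind, no trades are prevented and deadweight loss is zero.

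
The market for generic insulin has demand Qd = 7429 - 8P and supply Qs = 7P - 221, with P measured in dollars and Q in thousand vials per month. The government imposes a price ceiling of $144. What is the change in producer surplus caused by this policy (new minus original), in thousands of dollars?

-756888

Without the control the market clears where 7429 - 8P = 7P - 221, i.e. P* = 510 and Q* = 3349.
Because the ceiling (144) lies below the market-clearing price, it is binding.
At P = 144: Qd = 7429 - 8·144 = 6277 and Qs = 7·144 - 221 = 787.
Producer surplus without the control is ½ · (510 - 221/7) · 3349 = 11215801/14.
With the ceiling, producers sell 787 units at 144, so PS = ½ · (144 - 221/7) · 787 = 619369/14.
Change in producer surplus = 619369/14 - 11215801/14 = -756888.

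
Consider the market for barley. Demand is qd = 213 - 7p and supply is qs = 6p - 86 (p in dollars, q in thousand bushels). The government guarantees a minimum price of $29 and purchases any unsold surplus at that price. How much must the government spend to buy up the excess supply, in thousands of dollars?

2262

Without the control the market clears where 213 - 7p = 6p - 86, i.e. p* = 23 and q* = 52.
Since 29 > 23, the floor is binding.
At p = 29: qd = 213 - 7·29 = 10 and qs = 6·29 - 86 = 88.
Surplus = qs - qd = 78.
Government expenditure = surplus × support price = 78 × 29 = 2262.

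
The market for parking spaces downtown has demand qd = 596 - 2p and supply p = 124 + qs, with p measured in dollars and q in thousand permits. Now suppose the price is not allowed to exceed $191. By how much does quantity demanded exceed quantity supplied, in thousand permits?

Rearranging supply gives qs = p - 124. Equilibrium: 596 - 2p = p - 124, so 720 = 3p and p* = 240, q* = 116.
Since 191 < 240, the ceiling is binding.
At p = 191: qd = 596 - 2·191 = 214 and qs = 191 - 124 = 67.
Shortage = qd - qs = 214 - 67 = 147.

147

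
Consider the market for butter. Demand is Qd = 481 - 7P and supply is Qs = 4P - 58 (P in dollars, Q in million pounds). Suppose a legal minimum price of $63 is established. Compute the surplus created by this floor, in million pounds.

Setting quantity demanded equal to quantity supplied, 481 - 7P = 4P - 58, gives P* = 49 and Q* = 138.
Since 63 > 49, the floor is binding.
At P = 63: Qd = 481 - 7·63 = 40 and Qs = 4·63 - 58 = 194.
Surplus = Qs - Qd = 194 - 40 = 154.

154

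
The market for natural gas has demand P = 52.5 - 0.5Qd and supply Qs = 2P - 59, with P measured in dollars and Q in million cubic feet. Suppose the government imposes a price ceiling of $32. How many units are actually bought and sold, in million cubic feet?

5

Rearranging demand gives Qd = 105 - 2P. In a free market, 105 - 2P = 2P - 59 gives the equilibrium P* = 41, Q* = 23.
Because the ceiling (32) lies below the market-clearing price, it is binding.
At P = 32: Qd = 105 - 2·32 = 41 and Qs = 2·32 - 59 = 5.
The quantity actually transacted is the short side, supply: 5.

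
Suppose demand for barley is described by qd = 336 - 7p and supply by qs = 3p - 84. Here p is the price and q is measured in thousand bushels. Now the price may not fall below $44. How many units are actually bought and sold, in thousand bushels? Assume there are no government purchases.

Equilibrium: 336 - 7p = 3p - 84, so 420 = 10p and p* = 42, q* = 42.
The floor of 44 is above the equilibrium price 42, so it binds.
At p = 44: qd = 336 - 7·44 = 28 and qs = 3·44 - 84 = 48.
The quantity actually transacted is the short side, demand: 28.

28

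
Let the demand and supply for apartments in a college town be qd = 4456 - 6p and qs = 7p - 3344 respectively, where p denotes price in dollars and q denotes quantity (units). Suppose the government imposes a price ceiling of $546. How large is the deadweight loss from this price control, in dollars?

22113

Equilibrium: 4456 - 6p = 7p - 3344, so 7800 = 13p and p* = 600, q* = 856.
Because the ceiling (546) lies below the market-clearing price, it is binding.
At p = 546: qd = 4456 - 6·546 = 1180 and qs = 7·546 - 3344 = 478.
Quantity traded falls to 478. At q = 478 the demand price is (4456 - 478)/6 = 663 and the supply price is (3344 + 478)/7 = 546.
Deadweight loss = ½ · (663 - 546) · (856 - 478) = ½ · 117 · 378 = 22113.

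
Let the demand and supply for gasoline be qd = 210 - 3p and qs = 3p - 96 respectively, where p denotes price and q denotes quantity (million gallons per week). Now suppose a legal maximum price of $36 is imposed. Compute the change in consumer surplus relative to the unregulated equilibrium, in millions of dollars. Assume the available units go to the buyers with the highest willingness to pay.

-157.5

Without the control the market clears where 210 - 3p = 3p - 96, i.e. p* = 51 and q* = 57.
The ceiling of 36 is below the equilibrium price 51, so it binds.
At p = 36: qd = 210 - 3·36 = 102 and qs = 3·36 - 96 = 12.
Consumer surplus without the control is ½ · (70 - 51) · 57 = 541.5.
With the ceiling, 12 units are sold at 36 (assume they go to the highest-value buyers). The demand price at q = 12 is 66, so CS = ½ · [(70 - 36) + (66 - 36)] · 12 = 384.
Change in consumer surplus = 384 - 541.5 = -157.5.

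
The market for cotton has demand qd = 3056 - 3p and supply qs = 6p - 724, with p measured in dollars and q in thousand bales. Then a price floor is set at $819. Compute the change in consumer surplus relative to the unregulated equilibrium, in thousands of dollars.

Equilibrium: 3056 - 3p = 6p - 724, so 3780 = 9p and p* = 420, q* = 1796.
The floor of 819 is above the equilibrium price 420, so it binds.
At p = 819: qd = 3056 - 3·819 = 599 and qs = 6·819 - 724 = 4190.
Consumer surplus without the control is ½ · (3056/3 - 420) · 1796 = 1612808/3.
With the floor, consumers buy 599 units at 819, so CS = ½ · (3056/3 - 819) · 599 = 358801/6.
Change in consumer surplus = 358801/6 - 1612808/3 = -477802.5.

-477802.5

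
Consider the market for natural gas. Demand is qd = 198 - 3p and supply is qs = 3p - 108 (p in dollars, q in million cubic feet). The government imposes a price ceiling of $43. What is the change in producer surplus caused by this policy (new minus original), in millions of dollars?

Without the control the market clears where 198 - 3p = 3p - 108, i.e. p* = 51 and q* = 45.
Because the ceiling (43) lies below the market-clearing price, it is binding.
At p = 43: qd = 198 - 3·43 = 69 and qs = 3·43 - 108 = 21.
Producer surplus without the control is ½ · (51 - 36) · 45 = 337.5.
With the ceiling, producers sell 21 units at 43, so PS = ½ · (43 - 36) · 21 = 73.5.
Change in producer surplus = 73.5 - 337.5 = -264.

-264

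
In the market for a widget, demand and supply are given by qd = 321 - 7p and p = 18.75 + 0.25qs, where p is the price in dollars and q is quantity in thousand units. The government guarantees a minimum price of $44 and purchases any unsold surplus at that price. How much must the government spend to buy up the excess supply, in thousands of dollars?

Rearranging supply gives qs = 4p - 75. Equilibrium: 321 - 7p = 4p - 75, so 396 = 11p and p* = 36, q* = 69.
Because the floor (44) lies above the market-clearing price, it is binding.
At p = 44: qd = 321 - 7·44 = 13 and qs = 4·44 - 75 = 101.
Surplus = qs - qd = 88.
Government expenditure = surplus × support price = 88 × 44 = 3872.

3872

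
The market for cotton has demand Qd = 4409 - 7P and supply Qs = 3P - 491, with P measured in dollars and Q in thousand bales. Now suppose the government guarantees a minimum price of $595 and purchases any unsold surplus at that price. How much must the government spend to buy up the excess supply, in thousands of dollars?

In a free market, 4409 - 7P = 3P - 491 gives the equilibrium P* = 490, Q* = 979.
Since 595 > 490, the floor is binding.
At P = 595: Qd = 4409 - 7·595 = 244 and Qs = 3·595 - 491 = 1294.
Surplus = Qs - Qd = 1050.
Government expenditure = surplus × support price = 1050 × 595 = 624750.

624750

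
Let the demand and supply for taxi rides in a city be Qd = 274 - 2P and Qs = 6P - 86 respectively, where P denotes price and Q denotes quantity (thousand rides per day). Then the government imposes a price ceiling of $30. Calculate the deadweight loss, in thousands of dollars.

In a free market, 274 - 2P = 6P - 86 gives the equilibrium P* = 45, Q* = 184.
Since 30 < 45, the ceiling is binding.
At P = 30: Qd = 274 - 2·30 = 214 and Qs = 6·30 - 86 = 94.
Quantity traded falls to 94. At Q = 94 the demand price is (274 - 94)/2 = 90 and the supply price is (86 + 94)/6 = 30.
Deadweight loss = ½ · (90 - 30) · (184 - 94) = ½ · 60 · 90 = 2700.

2700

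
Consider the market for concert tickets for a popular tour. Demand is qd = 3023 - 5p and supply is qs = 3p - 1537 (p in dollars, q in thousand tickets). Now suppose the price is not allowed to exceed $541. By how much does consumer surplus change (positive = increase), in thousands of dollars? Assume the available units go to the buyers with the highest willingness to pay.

Setting quantity demanded equal to quantity supplied, 3023 - 5p = 3p - 1537, gives p* = 570 and q* = 173.
Because the ceiling (541) lies below the market-clearing price, it is binding.
At p = 541: qd = 3023 - 5·541 = 318 and qs = 3·541 - 1537 = 86.
Consumer surplus without the control is ½ · (604.6 - 570) · 173 = 2992.9.
With the ceiling, 86 units are sold at 541 (assume they go to the highest-value buyers). The demand price at q = 86 is 587.4, so CS = ½ · [(604.6 - 541) + (587.4 - 541)] · 86 = 4730.
Change in consumer surplus = 4730 - 2992.9 = 1737.1.

1737.1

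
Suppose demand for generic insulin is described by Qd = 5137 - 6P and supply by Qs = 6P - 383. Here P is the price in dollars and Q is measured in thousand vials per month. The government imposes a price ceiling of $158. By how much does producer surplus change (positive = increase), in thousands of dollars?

-444242

Without the control the market clears where 5137 - 6P = 6P - 383, i.e. P* = 460 and Q* = 2377.
Since 158 < 460, the ceiling is binding.
At P = 158: Qd = 5137 - 6·158 = 4189 and Qs = 6·158 - 383 = 565.
Producer surplus without the control is ½ · (460 - 383/6) · 2377 = 5650129/12.
With the ceiling, producers sell 565 units at 158, so PS = ½ · (158 - 383/6) · 565 = 319225/12.
Change in producer surplus = 319225/12 - 5650129/12 = -444242.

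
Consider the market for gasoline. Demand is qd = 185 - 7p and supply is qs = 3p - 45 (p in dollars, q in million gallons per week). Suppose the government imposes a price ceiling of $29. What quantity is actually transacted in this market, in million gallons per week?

24

Setting quantity demanded equal to quantity supplied, 185 - 7p = 3p - 45, gives p* = 23 and q* = 24.
The ceiling of 29 is above the equilibrium price 23, so it is not binding; the market clears at p* = 23, q* = 24.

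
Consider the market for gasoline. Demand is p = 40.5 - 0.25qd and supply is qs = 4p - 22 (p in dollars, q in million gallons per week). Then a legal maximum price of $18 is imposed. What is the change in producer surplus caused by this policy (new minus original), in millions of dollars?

-300

Rearranging demand gives qd = 162 - 4p. In a free market, 162 - 4p = 4p - 22 gives the equilibrium p* = 23, q* = 70.
Because the ceiling (18) lies below the market-clearing price, it is binding.
At p = 18: qd = 162 - 4·18 = 90 and qs = 4·18 - 22 = 50.
Producer surplus without the control is ½ · (23 - 5.5) · 70 = 612.5.
With the ceiling, producers sell 50 units at 18, so PS = ½ · (18 - 5.5) · 50 = 312.5.
Change in producer surplus = 312.5 - 612.5 = -300.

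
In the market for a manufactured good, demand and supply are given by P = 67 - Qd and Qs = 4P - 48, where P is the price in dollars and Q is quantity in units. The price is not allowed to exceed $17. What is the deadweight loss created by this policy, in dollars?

360

Rearranging demand gives Qd = 67 - P. Without the control the market clears where 67 - P = 4P - 48, i.e. P* = 23 and Q* = 44.
Because the ceiling (17) lies below the market-clearing price, it is binding.
At P = 17: Qd = 67 - 17 = 50 and Qs = 4·17 - 48 = 20.
Quantity traded falls to 20. At Q = 20 the demand price is 67 - 20 = 47 and the supply price is (48 + 20)/4 = 17.
Deadweight loss = ½ · (47 - 17) · (44 - 20) = ½ · 30 · 24 = 360.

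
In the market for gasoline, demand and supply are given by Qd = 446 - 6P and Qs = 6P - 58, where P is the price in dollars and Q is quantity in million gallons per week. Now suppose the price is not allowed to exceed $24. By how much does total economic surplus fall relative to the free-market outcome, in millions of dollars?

Setting quantity demanded equal to quantity supplied, 446 - 6P = 6P - 58, gives P* = 42 and Q* = 194.
The ceiling of 24 is below the equilibrium price 42, so it binds.
At P = 24: Qd = 446 - 6·24 = 302 and Qs = 6·24 - 58 = 86.
Quantity traded falls to 86. At Q = 86 the demand price is (446 - 86)/6 = 60 and the supply price is (58 + 86)/6 = 24.
Deadweight loss = ½ · (60 - 24) · (194 - 86) = ½ · 36 · 108 = 1944.

1944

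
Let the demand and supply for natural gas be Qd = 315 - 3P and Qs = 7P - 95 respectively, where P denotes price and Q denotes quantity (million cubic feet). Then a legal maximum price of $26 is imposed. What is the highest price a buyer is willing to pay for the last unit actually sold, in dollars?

Without the control the market clears where 315 - 3P = 7P - 95, i.e. P* = 41 and Q* = 192.
The ceiling of 26 is below the equilibrium price 41, so it binds.
At P = 26: Qd = 315 - 3·26 = 237 and Qs = 7·26 - 95 = 87.
Only 87 units reach the market. On the demand curve, the marginal buyer's willingness to pay at Q = 87 is (315 - 87)/3 = 76.

76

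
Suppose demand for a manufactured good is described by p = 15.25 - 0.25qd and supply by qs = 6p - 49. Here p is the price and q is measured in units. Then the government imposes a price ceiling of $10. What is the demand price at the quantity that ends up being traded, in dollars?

Rearranging demand gives qd = 61 - 4p. Setting quantity demanded equal to quantity supplied, 61 - 4p = 6p - 49, gives p* = 11 and q* = 17.
The ceiling of 10 is below the equilibrium price 11, so it binds.
At p = 10: qd = 61 - 4·10 = 21 and qs = 6·10 - 49 = 11.
Only 11 units reach the market. On the demand curve, the marginal buyer's willingness to pay at q = 11 is (61 - 11)/4 = 12.5.

12.5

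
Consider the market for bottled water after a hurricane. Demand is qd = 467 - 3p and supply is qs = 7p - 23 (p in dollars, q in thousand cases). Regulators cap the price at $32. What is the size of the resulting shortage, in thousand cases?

Setting quantity demanded equal to quantity supplied, 467 - 3p = 7p - 23, gives p* = 49 and q* = 320.
Because the ceiling (32) lies below the market-clearing price, it is binding.
At p = 32: qd = 467 - 3·32 = 371 and qs = 7·32 - 23 = 201.
Shortage = qd - qs = 371 - 201 = 170.

170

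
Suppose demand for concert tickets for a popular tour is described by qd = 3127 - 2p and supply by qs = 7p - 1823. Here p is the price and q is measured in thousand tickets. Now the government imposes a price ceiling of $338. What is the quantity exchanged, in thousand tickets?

543

Equilibrium: 3127 - 2p = 7p - 1823, so 4950 = 9p and p* = 550, q* = 2027.
Since 338 < 550, the ceiling is binding.
At p = 338: qd = 3127 - 2·338 = 2451 and qs = 7·338 - 1823 = 543.
The quantity actually transacted is the short side, supply: 543.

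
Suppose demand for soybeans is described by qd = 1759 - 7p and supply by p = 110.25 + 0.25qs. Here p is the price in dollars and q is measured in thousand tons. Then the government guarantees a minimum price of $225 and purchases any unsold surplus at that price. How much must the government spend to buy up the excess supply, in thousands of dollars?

61875

Rearranging supply gives qs = 4p - 441. Equilibrium: 1759 - 7p = 4p - 441, so 2200 = 11p and p* = 200, q* = 359.
Because the floor (225) lies above the market-clearing price, it is binding.
At p = 225: qd = 1759 - 7·225 = 184 and qs = 4·225 - 441 = 459.
Surplus = qs - qd = 275.
Government expenditure = surplus × support price = 275 × 225 = 61875.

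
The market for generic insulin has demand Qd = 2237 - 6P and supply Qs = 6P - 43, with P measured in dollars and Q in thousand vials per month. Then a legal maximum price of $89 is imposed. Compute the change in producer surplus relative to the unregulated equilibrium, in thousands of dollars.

-80194

Setting quantity demanded equal to quantity supplied, 2237 - 6P = 6P - 43, gives P* = 190 and Q* = 1097.
Since 89 < 190, the ceiling is binding.
At P = 89: Qd = 2237 - 6·89 = 1703 and Qs = 6·89 - 43 = 491.
Producer surplus without the control is ½ · (190 - 43/6) · 1097 = 1203409/12.
With the ceiling, producers sell 491 units at 89, so PS = ½ · (89 - 43/6) · 491 = 241081/12.
Change in producer surplus = 241081/12 - 1203409/12 = -80194.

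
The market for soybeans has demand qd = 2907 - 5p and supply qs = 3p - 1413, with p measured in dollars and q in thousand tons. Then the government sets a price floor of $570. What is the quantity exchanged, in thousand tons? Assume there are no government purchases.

Without the control the market clears where 2907 - 5p = 3p - 1413, i.e. p* = 540 and q* = 207.
Since 570 > 540, the floor is binding.
At p = 570: qd = 2907 - 5·570 = 57 and qs = 3·570 - 1413 = 297.
The quantity actually transacted is the short side, demand: 57.

57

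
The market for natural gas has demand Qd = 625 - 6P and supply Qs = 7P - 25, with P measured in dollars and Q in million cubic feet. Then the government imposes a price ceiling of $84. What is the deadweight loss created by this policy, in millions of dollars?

0

Setting quantity demanded equal to quantity supplied, 625 - 6P = 7P - 25, gives P* = 50 and Q* = 325.
The ceiling of 84 is above the equilibrium price 50, so it is not binding; the market clears at P* = 50, Q* = 325.
Since the control does not bind, no trades are prevented and deadweight loss is zero.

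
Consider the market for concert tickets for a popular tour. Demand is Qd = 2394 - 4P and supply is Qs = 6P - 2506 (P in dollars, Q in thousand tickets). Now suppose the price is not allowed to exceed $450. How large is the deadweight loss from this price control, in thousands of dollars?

12000

Setting quantity demanded equal to quantity supplied, 2394 - 4P = 6P - 2506, gives P* = 490 and Q* = 434.
Because the ceiling (450) lies below the market-clearing price, it is binding.
At P = 450: Qd = 2394 - 4·450 = 594 and Qs = 6·450 - 2506 = 194.
Quantity traded falls to 194. At Q = 194 the demand price is (2394 - 194)/4 = 550 and the supply price is (2506 + 194)/6 = 450.
Deadweight loss = ½ · (550 - 450) · (434 - 194) = ½ · 100 · 240 = 12000.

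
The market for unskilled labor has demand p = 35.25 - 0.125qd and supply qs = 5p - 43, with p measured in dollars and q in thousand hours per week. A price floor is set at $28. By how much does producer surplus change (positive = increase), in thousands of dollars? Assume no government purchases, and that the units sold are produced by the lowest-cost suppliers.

116.4

Rearranging demand gives qd = 282 - 8p. Without the control the market clears where 282 - 8p = 5p - 43, i.e. p* = 25 and q* = 82.
Since 28 > 25, the floor is binding.
At p = 28: qd = 282 - 8·28 = 58 and qs = 5·28 - 43 = 97.
Producer surplus without the control is ½ · (25 - 8.6) · 82 = 672.4.
With the floor, 58 units are sold at 28. The supply price at q = 58 is 20.2, so PS = ½ · [(28 - 8.6) + (28 - 20.2)] · 58 = 788.8.
Change in producer surplus = 788.8 - 672.4 = 116.4.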